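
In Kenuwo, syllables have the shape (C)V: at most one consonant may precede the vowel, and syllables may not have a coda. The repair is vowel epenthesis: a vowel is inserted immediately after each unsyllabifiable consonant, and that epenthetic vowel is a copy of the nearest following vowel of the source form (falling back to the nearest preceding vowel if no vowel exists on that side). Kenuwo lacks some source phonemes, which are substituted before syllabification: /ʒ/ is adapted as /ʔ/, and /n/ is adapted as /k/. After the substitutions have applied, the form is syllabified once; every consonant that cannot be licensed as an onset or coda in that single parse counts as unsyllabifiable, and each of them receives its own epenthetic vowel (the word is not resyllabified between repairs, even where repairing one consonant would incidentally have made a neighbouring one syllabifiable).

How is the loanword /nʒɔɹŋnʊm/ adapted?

kɔʔɔɹʊŋʊkʊmʊ

Substitution: /n/ → /k/, /ʒ/ → /ʔ/, giving /kʔɔɹŋkʊm/.
The consonants /k/, /ɹ/, /ŋ/, /m/ cannot be parsed into a legal (C)V syllable (no codas are permitted; onsets are limited to one consonant).
Inserting the epenthetic vowel yields /k/ → /kɔ/, /ɹ/ → /ɹʊ/, /ŋ/ → /ŋʊ/, /m/ → /mʊ/.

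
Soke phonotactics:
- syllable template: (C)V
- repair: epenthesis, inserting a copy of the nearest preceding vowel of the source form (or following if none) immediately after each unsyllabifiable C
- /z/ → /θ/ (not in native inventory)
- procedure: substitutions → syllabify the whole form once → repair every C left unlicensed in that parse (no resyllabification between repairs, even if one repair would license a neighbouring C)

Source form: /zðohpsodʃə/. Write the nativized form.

θoðohoposodoʃə

Substitution: /z/ → /θ/, giving /θðohpsodʃə/.
The consonants /θ/, /h/, /p/, /d/ cannot be parsed into a legal (C)V syllable (no codas are permitted; onsets are limited to one consonant).
Epenthesis after each stranded consonant: /θ/ → /θo/, /h/ → /ho/, /p/ → /po/, /d/ → /do/.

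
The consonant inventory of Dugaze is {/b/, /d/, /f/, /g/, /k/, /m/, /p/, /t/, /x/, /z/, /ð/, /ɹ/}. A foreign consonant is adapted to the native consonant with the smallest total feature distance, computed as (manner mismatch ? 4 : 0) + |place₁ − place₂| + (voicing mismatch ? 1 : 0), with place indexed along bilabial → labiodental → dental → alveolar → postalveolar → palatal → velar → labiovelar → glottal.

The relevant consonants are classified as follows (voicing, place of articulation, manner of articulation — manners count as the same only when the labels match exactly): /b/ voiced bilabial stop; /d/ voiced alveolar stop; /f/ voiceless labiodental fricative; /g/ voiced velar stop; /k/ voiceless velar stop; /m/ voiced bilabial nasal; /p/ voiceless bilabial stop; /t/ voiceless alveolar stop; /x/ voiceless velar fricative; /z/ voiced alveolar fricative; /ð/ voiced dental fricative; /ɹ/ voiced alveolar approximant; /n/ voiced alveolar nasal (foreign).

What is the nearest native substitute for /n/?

/m/ is closest: same manner (nasal), place distance 3 (alveolar→bilabial), same voicing; total 3. Next closest is /d/ at distance 4.

m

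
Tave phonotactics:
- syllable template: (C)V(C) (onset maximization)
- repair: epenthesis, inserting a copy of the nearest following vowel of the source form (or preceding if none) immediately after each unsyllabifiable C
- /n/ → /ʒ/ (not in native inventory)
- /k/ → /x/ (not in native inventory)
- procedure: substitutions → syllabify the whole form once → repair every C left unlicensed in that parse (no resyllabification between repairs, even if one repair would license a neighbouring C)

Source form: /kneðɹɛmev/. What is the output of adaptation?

xeʒeðɹɛmev

Substitution: /k/ → /x/, /n/ → /ʒ/, giving /xʒeðɹɛmev/.
The consonants /x/ cannot be parsed into a legal (C)V(C) syllable (at most one coda consonant is licensed; onsets are limited to one consonant).
Inserting the epenthetic vowel yields /x/ → /xe/.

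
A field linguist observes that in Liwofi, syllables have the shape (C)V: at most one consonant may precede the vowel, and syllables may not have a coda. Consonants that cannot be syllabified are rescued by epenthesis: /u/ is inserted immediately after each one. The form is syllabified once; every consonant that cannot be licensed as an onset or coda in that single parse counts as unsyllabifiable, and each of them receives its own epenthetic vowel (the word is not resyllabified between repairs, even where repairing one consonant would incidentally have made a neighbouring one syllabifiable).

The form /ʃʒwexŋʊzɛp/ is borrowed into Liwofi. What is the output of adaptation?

Under (C)V, the unsyllabifiable consonants are /ʃ/, /ʒ/, /x/, /p/ (no codas are permitted; onsets are limited to one consonant).
Each unlicensed consonant becomes the onset of a new syllable: /ʃ/ → /ʃu/, /ʒ/ → /ʒu/, /x/ → /xu/, /p/ → /pu/.

ʃuʒuwexuŋʊzɛpu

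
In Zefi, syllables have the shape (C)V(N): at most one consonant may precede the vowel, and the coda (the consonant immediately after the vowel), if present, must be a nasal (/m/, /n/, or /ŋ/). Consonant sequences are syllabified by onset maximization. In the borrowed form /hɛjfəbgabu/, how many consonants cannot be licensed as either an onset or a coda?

2

Syllabifying with onset maximization leaves /j/, /b/ stranded (only a nasal (/m/, /n/, or /ŋ/) is licensed in coda position; onsets are limited to one consonant).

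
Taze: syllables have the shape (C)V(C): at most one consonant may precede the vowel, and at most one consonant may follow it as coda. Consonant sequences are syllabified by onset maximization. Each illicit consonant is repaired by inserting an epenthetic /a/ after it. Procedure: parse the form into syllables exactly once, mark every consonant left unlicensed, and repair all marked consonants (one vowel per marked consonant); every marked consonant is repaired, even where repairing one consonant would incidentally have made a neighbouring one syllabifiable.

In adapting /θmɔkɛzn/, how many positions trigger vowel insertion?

2

The unsyllabifiable consonants are /θ/, /n/; each receives one epenthetic vowel.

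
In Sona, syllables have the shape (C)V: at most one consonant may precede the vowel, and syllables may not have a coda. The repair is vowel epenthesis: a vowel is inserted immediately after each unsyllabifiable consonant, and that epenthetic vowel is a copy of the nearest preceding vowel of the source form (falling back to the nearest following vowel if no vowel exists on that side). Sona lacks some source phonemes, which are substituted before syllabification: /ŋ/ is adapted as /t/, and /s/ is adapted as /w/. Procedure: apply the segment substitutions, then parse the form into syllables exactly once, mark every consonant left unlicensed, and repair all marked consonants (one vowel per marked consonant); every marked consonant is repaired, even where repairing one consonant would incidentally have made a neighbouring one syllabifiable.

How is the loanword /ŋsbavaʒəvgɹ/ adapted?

Substitution: /ŋ/ → /t/, /s/ → /w/, giving /twbavaʒəvgɹ/.
The consonants /t/, /w/, /v/, /g/, /ɹ/ cannot be parsed into a legal (C)V syllable (no codas are permitted; onsets are limited to one consonant).
Inserting the epenthetic vowel yields /t/ → /ta/, /w/ → /wa/, /v/ → /və/, /g/ → /gə/, /ɹ/ → /ɹə/.

tawabavaʒəvəgəɹə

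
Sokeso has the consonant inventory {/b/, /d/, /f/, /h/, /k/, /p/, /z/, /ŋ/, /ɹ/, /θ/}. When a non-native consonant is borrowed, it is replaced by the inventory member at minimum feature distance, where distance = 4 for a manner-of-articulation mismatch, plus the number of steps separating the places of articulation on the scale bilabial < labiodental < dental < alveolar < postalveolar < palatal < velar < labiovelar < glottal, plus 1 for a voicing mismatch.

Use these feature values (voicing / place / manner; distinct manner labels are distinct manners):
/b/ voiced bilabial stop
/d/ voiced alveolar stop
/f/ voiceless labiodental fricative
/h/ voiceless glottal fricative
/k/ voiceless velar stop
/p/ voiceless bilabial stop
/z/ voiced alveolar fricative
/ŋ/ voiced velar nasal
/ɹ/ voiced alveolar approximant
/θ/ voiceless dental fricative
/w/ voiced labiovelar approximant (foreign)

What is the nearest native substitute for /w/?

/ɹ/ is closest: same manner (approximant), place distance 4 (labiovelar→alveolar), same voicing; total 4. Next closest is /ŋ/ at distance 5.

ɹ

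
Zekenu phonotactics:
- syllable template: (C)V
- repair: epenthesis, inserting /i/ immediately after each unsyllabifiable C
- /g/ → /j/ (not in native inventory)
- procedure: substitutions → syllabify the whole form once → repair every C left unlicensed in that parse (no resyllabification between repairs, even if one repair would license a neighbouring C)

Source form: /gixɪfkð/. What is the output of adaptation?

jixɪfikiði

Substitution: /g/ → /j/, giving /jixɪfkð/.
Syllabifying with onset maximization leaves /f/, /k/, /ð/ stranded (no codas are permitted; onsets are limited to one consonant).
Each unlicensed consonant becomes the onset of a new syllable: /f/ → /fi/, /k/ → /ki/, /ð/ → /ði/.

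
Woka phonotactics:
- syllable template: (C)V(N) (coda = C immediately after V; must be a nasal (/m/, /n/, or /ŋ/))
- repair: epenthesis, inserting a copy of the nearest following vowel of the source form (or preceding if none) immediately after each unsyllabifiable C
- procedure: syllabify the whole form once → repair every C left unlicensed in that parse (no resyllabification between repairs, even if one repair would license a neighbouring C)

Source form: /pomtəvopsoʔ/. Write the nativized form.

The consonants /p/, /ʔ/ cannot be parsed into a legal (C)V(N) syllable (only a nasal (/m/, /n/, or /ŋ/) is licensed in coda position; onsets are limited to one consonant).
Epenthesis after each stranded consonant: /p/ → /po/, /ʔ/ → /ʔo/.

pomtəvoposoʔo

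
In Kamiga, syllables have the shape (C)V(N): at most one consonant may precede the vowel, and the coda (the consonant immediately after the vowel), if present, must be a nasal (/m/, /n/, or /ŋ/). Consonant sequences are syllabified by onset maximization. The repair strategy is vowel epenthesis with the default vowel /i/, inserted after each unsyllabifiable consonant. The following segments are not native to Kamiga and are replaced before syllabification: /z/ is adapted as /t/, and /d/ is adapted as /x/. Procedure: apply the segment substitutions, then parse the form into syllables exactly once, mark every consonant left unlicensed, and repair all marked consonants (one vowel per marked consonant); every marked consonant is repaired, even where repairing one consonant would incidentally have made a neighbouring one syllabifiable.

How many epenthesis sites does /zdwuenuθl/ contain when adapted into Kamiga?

After substitution the input is /txwuenuθl/.
The unsyllabifiable consonants are /t/, /x/, /θ/, /l/; each receives one epenthetic vowel.

4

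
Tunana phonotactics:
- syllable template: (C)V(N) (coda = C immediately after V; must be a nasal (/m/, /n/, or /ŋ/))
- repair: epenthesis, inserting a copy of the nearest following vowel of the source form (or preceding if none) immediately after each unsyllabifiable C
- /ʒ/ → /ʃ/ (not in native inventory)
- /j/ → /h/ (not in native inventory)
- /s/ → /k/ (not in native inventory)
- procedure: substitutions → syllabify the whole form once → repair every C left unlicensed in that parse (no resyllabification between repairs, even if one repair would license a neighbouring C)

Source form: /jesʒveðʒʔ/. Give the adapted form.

hekeʃeveðeʃeʔe

Substitution: /j/ → /h/, /s/ → /k/, /ʒ/ → /ʃ/, giving /hekʃveðʃʔ/.
The consonants /k/, /ʃ/, /ð/, /ʃ/, /ʔ/ cannot be parsed into a legal (C)V(N) syllable (only a nasal (/m/, /n/, or /ŋ/) is licensed in coda position; onsets are limited to one consonant).
Inserting the epenthetic vowel yields /k/ → /ke/, /ʃ/ → /ʃe/, /ð/ → /ðe/, /ʃ/ → /ʃe/, /ʔ/ → /ʔe/.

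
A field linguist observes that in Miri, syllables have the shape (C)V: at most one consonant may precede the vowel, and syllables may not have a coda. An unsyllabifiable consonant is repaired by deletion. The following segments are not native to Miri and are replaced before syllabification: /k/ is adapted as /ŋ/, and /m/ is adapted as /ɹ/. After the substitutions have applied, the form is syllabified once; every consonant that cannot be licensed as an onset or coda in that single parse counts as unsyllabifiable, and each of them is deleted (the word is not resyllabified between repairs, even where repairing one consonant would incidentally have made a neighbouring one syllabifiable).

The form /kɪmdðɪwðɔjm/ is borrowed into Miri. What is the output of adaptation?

ŋɪðɪðɔ

Substitution: /k/ → /ŋ/, /m/ → /ɹ/, giving /ŋɪɹdðɪwðɔjɹ/.
The consonants /ɹ/, /d/, /w/, /j/, /ɹ/ cannot be parsed into a legal (C)V syllable (no codas are permitted; onsets are limited to one consonant).
Deleting the stranded consonants removes /ɹ/, /d/, /w/, /j/, /ɹ/.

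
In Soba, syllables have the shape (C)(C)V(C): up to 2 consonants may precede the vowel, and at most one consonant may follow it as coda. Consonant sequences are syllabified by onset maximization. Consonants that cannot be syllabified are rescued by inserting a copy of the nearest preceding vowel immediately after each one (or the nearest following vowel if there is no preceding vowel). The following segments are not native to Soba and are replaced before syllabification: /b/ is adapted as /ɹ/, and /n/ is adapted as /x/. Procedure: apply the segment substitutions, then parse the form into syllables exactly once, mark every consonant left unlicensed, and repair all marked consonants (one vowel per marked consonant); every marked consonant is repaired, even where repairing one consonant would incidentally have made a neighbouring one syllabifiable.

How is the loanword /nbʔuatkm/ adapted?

xuɹʔuatkama

Substitution: /n/ → /x/, /b/ → /ɹ/, giving /xɹʔuatkm/.
The consonants /x/, /k/, /m/ cannot be parsed into a legal (C)(C)V(C) syllable (at most one coda consonant is licensed; onsets may contain at most 2 consonants).
Epenthesis after each stranded consonant: /x/ → /xu/, /k/ → /ka/, /m/ → /ma/.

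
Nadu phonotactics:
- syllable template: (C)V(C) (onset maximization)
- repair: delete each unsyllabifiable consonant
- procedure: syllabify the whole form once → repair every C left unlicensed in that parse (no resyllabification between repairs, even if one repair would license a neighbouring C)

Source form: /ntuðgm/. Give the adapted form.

tuð

Syllabifying with onset maximization leaves /n/, /g/, /m/ stranded (at most one coda consonant is licensed; onsets are limited to one consonant).
Each unlicensed consonant is deleted: /n/, /g/, /m/.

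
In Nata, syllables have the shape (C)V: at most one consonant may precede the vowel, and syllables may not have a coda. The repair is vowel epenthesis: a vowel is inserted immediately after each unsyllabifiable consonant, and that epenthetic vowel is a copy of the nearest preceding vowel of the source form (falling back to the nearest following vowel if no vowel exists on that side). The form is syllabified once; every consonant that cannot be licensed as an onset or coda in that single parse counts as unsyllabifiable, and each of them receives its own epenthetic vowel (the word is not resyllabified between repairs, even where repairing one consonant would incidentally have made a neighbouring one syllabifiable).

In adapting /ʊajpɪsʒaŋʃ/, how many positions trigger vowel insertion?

4

The unsyllabifiable consonants are /j/, /s/, /ŋ/, /ʃ/; each receives one epenthetic vowel.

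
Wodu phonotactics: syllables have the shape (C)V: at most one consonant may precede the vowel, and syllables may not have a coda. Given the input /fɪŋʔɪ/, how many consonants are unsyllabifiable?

Syllabifying with onset maximization leaves /ŋ/ stranded (no codas are permitted; onsets are limited to one consonant).

1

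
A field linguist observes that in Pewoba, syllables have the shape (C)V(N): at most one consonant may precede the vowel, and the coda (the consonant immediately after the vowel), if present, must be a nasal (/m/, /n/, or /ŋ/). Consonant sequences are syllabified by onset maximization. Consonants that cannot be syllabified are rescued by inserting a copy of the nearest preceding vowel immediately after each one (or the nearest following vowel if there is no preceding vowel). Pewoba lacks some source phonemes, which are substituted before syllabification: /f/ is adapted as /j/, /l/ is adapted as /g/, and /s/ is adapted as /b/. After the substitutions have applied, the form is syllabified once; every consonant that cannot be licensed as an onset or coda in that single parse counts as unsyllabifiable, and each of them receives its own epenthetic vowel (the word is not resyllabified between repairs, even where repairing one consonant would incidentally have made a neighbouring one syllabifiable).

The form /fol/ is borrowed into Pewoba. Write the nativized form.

Substitution: /f/ → /j/, /l/ → /g/, giving /jog/.
Under (C)V(N), the unsyllabifiable consonants are /g/ (only a nasal (/m/, /n/, or /ŋ/) is licensed in coda position; onsets are limited to one consonant).
Each unlicensed consonant becomes the onset of a new syllable: /g/ → /go/.

jogo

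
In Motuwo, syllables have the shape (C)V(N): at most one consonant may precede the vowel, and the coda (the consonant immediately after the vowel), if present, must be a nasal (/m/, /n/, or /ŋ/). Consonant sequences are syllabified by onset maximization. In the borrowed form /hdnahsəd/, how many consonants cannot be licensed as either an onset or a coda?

The consonants /h/, /d/, /h/, /d/ cannot be parsed into a legal (C)V(N) syllable (only a nasal (/m/, /n/, or /ŋ/) is licensed in coda position; onsets are limited to one consonant).

4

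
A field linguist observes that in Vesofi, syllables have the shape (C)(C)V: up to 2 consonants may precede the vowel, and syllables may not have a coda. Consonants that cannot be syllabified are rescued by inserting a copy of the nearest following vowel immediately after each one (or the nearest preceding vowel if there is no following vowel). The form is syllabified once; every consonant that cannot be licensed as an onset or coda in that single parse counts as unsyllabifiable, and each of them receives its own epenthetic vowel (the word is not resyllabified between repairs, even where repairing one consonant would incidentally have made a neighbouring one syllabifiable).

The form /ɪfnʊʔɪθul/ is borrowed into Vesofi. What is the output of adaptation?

Syllabifying with onset maximization leaves /l/ stranded (no codas are permitted; onsets may contain at most 2 consonants).
Each unlicensed consonant becomes the onset of a new syllable: /l/ → /lu/.

ɪfnʊʔɪθulu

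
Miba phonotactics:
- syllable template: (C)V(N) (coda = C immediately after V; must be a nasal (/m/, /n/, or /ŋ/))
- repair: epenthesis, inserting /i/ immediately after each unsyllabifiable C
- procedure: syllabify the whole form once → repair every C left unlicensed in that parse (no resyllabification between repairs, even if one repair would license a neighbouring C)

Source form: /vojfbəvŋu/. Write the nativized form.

vojifibəviŋu

Syllabifying with onset maximization leaves /j/, /f/, /v/ stranded (only a nasal (/m/, /n/, or /ŋ/) is licensed in coda position; onsets are limited to one consonant).
Inserting the epenthetic vowel yields /j/ → /ji/, /f/ → /fi/, /v/ → /vi/.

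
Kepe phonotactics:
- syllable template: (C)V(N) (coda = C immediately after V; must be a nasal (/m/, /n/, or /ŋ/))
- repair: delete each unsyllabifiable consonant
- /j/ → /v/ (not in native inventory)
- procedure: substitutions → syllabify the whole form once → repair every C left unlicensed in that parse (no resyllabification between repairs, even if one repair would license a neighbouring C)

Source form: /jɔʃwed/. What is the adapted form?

vɔwe

Substitution: /j/ → /v/, giving /vɔʃwed/.
Syllabifying with onset maximization leaves /ʃ/, /d/ stranded (only a nasal (/m/, /n/, or /ŋ/) is licensed in coda position; onsets are limited to one consonant).
Each unlicensed consonant is deleted: /ʃ/, /d/.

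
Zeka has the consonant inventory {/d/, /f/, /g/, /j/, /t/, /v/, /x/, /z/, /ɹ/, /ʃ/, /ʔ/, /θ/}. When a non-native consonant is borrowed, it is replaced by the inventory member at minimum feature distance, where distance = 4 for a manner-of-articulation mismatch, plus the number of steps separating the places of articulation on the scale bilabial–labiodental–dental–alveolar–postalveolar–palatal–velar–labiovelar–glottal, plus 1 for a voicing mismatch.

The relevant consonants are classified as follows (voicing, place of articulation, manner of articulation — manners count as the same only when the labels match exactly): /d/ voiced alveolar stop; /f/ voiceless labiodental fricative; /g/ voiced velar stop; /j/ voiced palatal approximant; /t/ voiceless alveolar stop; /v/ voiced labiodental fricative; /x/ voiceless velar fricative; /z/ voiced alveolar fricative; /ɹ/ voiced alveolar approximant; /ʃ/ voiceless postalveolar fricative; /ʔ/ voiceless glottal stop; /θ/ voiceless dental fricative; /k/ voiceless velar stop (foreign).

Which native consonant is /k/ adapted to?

g

/g/ is closest: same manner (stop), place distance 0 (velar→velar), voicing differs (+1); total 1. Next closest is /ʔ/ at distance 2.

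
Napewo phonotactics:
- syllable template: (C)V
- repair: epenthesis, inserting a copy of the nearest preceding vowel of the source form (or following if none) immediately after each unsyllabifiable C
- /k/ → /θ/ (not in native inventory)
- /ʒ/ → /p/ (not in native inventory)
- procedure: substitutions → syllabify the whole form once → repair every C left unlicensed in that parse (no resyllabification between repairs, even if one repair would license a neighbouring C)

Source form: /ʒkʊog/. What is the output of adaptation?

pʊθʊogo

Substitution: /ʒ/ → /p/, /k/ → /θ/, giving /pθʊog/.
Syllabifying with onset maximization leaves /p/, /g/ stranded (no codas are permitted; onsets are limited to one consonant).
Each unlicensed consonant becomes the onset of a new syllable: /p/ → /pʊ/, /g/ → /go/.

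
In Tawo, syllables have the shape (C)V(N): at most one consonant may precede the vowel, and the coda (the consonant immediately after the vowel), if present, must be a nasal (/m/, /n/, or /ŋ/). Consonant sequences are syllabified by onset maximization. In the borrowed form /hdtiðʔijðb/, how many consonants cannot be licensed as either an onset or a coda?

6

Syllabifying with onset maximization leaves /h/, /d/, /ð/, /j/, /ð/, /b/ stranded (only a nasal (/m/, /n/, or /ŋ/) is licensed in coda position; onsets are limited to one consonant).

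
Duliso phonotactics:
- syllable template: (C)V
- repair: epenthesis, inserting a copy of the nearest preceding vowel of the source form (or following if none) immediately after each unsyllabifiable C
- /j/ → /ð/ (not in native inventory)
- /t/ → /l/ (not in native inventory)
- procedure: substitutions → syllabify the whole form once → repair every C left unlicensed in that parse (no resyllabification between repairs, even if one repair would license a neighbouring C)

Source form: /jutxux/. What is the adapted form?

Substitution: /j/ → /ð/, /t/ → /l/, giving /ðulxux/.
Under (C)V, the unsyllabifiable consonants are /l/, /x/ (no codas are permitted; onsets are limited to one consonant).
Inserting the epenthetic vowel yields /l/ → /lu/, /x/ → /xu/.

ðuluxuxu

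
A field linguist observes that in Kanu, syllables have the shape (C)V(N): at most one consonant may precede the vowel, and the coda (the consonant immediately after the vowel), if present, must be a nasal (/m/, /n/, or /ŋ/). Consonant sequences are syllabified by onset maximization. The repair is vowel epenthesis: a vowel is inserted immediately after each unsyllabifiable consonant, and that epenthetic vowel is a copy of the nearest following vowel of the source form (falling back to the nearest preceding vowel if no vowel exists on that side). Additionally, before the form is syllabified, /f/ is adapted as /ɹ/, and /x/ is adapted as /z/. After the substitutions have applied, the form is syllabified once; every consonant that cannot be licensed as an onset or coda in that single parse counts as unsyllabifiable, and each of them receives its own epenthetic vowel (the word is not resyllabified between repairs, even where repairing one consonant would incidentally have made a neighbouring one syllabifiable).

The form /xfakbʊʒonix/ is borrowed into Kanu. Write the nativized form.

Substitution: /x/ → /z/, /f/ → /ɹ/, giving /zɹakbʊʒoniz/.
Under (C)V(N), the unsyllabifiable consonants are /z/, /k/, /z/ (only a nasal (/m/, /n/, or /ŋ/) is licensed in coda position; onsets are limited to one consonant).
Epenthesis after each stranded consonant: /z/ → /za/, /k/ → /kʊ/, /z/ → /zi/.

zaɹakʊbʊʒonizi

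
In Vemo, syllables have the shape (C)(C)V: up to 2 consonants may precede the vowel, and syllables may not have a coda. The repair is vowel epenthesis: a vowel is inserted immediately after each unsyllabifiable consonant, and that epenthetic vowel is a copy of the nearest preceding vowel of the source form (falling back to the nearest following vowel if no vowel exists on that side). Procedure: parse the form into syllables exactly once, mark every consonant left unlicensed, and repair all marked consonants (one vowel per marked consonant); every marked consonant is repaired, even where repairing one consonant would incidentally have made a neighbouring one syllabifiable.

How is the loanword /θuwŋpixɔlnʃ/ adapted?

θuwuŋpixɔlɔnɔʃɔ

Syllabifying with onset maximization leaves /w/, /l/, /n/, /ʃ/ stranded (no codas are permitted; onsets may contain at most 2 consonants).
Epenthesis after each stranded consonant: /w/ → /wu/, /l/ → /lɔ/, /n/ → /nɔ/, /ʃ/ → /ʃɔ/.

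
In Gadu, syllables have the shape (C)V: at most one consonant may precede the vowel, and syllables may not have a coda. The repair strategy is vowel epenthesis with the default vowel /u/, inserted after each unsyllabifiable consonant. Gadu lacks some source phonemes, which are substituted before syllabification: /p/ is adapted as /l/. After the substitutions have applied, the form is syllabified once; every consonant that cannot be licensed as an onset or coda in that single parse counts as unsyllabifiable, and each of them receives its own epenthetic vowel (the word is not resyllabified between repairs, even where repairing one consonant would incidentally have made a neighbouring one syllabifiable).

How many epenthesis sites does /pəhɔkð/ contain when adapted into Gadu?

After substitution the input is /ləhɔkð/.
The unsyllabifiable consonants are /k/, /ð/; each receives one epenthetic vowel.

2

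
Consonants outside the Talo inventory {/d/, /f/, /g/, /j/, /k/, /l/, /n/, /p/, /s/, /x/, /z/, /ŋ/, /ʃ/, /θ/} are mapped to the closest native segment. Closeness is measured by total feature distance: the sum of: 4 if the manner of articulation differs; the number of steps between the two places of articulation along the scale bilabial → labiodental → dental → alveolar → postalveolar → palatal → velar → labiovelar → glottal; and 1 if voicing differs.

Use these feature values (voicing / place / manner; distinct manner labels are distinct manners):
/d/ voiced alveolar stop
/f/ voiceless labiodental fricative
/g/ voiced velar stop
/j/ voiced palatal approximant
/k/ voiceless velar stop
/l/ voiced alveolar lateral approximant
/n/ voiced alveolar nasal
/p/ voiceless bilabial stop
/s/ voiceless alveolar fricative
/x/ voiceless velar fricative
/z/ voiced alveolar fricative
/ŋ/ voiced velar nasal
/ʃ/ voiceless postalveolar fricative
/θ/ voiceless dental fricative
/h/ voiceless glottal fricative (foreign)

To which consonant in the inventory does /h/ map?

/x/ is closest: same manner (fricative), place distance 2 (glottal→velar), same voicing; total 2. Next closest is /ʃ/ at distance 4.

x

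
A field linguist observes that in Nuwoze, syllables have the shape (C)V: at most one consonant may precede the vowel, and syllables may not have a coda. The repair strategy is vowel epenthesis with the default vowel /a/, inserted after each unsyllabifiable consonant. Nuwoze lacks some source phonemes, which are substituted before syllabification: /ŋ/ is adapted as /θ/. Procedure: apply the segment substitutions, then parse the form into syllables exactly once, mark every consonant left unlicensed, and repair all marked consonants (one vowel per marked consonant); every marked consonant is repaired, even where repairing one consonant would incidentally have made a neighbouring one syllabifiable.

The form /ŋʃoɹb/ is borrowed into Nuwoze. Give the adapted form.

Substitution: /ŋ/ → /θ/, giving /θʃoɹb/.
Under (C)V, the unsyllabifiable consonants are /θ/, /ɹ/, /b/ (no codas are permitted; onsets are limited to one consonant).
Inserting the epenthetic vowel yields /θ/ → /θa/, /ɹ/ → /ɹa/, /b/ → /ba/.

θaʃoɹaba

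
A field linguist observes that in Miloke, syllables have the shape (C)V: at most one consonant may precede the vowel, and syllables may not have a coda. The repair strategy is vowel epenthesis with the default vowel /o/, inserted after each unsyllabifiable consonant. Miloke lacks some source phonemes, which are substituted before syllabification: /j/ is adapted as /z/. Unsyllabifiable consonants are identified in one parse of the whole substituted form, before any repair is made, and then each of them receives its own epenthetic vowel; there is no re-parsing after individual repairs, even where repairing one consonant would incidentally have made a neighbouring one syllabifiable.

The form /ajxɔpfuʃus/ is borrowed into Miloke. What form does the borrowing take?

Substitution: /j/ → /z/, giving /azxɔpfuʃus/.
Syllabifying with onset maximization leaves /z/, /p/, /s/ stranded (no codas are permitted; onsets are limited to one consonant).
Epenthesis after each stranded consonant: /z/ → /zo/, /p/ → /po/, /s/ → /so/.

azoxɔpofuʃuso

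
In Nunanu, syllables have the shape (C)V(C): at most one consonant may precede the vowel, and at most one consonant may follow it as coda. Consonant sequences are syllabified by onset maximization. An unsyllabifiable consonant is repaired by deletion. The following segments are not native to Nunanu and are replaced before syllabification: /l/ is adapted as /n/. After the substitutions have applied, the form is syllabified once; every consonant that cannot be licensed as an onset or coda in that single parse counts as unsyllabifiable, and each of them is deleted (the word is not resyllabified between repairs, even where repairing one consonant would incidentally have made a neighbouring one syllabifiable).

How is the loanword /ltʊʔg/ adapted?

tʊʔ

Substitution: /l/ → /n/, giving /ntʊʔg/.
Under (C)V(C), the unsyllabifiable consonants are /n/, /g/ (at most one coda consonant is licensed; onsets are limited to one consonant).
Deletion applies to /n/, /g/.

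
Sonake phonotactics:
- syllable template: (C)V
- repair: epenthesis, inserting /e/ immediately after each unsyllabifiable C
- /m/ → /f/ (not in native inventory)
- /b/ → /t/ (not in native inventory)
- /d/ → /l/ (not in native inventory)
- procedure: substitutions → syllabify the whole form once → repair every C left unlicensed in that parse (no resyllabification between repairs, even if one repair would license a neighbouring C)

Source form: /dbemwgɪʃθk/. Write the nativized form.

letefewegɪʃeθeke

Substitution: /d/ → /l/, /b/ → /t/, /m/ → /f/, giving /ltefwgɪʃθk/.
Syllabifying with onset maximization leaves /l/, /f/, /w/, /ʃ/, /θ/, /k/ stranded (no codas are permitted; onsets are limited to one consonant).
Inserting the epenthetic vowel yields /l/ → /le/, /f/ → /fe/, /w/ → /we/, /ʃ/ → /ʃe/, /θ/ → /θe/, /k/ → /ke/.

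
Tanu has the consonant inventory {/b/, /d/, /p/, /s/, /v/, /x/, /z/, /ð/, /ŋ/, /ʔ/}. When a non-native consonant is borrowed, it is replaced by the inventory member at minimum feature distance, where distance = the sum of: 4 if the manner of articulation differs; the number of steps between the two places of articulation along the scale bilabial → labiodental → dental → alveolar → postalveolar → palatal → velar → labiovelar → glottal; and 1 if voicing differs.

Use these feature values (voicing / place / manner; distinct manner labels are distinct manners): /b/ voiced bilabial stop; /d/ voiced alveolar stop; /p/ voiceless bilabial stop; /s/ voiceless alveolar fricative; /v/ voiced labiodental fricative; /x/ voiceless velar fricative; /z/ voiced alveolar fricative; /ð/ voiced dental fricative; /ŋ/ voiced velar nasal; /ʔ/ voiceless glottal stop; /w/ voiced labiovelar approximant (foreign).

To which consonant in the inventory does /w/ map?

/ŋ/ is closest: manner differs (approximant→nasal, +4), place distance 1 (labiovelar→velar), same voicing; total 5. Next closest is /x/ at distance 6.

ŋ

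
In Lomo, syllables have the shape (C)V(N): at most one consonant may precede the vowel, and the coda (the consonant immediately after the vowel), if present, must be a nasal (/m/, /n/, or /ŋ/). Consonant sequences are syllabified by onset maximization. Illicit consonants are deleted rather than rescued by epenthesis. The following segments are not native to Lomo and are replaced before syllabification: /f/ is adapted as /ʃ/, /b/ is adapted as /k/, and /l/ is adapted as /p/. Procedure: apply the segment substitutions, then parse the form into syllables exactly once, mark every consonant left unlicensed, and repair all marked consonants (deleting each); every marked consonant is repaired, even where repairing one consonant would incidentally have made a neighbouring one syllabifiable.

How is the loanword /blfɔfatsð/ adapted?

Substitution: /b/ → /k/, /l/ → /p/, /f/ → /ʃ/, giving /kpʃɔʃatsð/.
Under (C)V(N), the unsyllabifiable consonants are /k/, /p/, /t/, /s/, /ð/ (only a nasal (/m/, /n/, or /ŋ/) is licensed in coda position; onsets are limited to one consonant).
Deleting the stranded consonants removes /k/, /p/, /t/, /s/, /ð/.

ʃɔʃa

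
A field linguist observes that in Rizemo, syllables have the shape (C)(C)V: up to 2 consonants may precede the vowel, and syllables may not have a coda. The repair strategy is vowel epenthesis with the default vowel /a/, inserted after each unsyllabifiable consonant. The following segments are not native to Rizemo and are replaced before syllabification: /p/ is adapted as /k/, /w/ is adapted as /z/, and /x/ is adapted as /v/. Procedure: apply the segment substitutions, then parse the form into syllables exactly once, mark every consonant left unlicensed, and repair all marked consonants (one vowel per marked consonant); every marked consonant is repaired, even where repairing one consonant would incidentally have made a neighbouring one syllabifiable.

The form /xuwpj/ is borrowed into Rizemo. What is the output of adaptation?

Substitution: /x/ → /v/, /w/ → /z/, /p/ → /k/, giving /vuzkj/.
Syllabifying with onset maximization leaves /z/, /k/, /j/ stranded (no codas are permitted; onsets may contain at most 2 consonants).
Epenthesis after each stranded consonant: /z/ → /za/, /k/ → /ka/, /j/ → /ja/.

vuzakaja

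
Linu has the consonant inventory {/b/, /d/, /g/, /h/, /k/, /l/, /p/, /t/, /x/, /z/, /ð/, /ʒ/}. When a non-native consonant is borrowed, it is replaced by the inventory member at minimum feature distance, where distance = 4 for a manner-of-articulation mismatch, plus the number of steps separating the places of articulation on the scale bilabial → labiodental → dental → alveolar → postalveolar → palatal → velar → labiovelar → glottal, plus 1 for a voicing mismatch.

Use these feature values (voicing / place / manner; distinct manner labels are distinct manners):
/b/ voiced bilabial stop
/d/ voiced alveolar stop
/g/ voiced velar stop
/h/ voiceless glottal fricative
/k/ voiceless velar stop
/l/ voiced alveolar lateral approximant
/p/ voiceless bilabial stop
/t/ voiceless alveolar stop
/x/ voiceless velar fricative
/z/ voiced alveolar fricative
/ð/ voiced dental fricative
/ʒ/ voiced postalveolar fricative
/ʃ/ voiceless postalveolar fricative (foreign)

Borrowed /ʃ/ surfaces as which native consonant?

ʒ

/ʒ/ is closest: same manner (fricative), place distance 0 (postalveolar→postalveolar), voicing differs (+1); total 1. Next closest is /x/ at distance 2.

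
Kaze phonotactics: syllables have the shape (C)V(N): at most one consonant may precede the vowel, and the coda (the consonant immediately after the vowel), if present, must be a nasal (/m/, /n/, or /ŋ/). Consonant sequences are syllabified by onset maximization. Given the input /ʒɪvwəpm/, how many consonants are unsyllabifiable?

3

The consonants /v/, /p/, /m/ cannot be parsed into a legal (C)V(N) syllable (only a nasal (/m/, /n/, or /ŋ/) is licensed in coda position; onsets are limited to one consonant).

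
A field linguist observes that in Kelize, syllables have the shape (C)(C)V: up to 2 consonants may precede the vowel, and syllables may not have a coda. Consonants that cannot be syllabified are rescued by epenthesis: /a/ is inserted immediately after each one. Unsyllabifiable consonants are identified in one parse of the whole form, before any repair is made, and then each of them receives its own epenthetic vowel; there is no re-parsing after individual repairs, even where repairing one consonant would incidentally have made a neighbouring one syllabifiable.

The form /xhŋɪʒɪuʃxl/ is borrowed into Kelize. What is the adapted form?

xahŋɪʒɪuʃaxala

Under (C)(C)V, the unsyllabifiable consonants are /x/, /ʃ/, /x/, /l/ (no codas are permitted; onsets may contain at most 2 consonants).
Epenthesis after each stranded consonant: /x/ → /xa/, /ʃ/ → /ʃa/, /x/ → /xa/, /l/ → /la/.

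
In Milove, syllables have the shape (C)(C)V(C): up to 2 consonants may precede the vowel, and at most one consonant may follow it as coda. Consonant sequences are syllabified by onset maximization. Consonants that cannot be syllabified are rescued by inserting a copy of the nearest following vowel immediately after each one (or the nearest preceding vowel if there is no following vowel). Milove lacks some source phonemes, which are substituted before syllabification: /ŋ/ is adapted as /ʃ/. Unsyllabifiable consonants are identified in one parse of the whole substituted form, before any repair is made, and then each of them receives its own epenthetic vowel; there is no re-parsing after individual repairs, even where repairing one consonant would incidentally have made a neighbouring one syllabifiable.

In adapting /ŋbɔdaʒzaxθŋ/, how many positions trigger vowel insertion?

2

After substitution the input is /ʃbɔdaʒzaxθʃ/.
The unsyllabifiable consonants are /θ/, /ʃ/; each receives one epenthetic vowel.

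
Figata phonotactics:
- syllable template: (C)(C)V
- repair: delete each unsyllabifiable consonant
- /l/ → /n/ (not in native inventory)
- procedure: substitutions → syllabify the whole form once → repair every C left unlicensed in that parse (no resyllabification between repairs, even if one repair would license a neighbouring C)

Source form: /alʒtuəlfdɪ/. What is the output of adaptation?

Substitution: /l/ → /n/, giving /anʒtuənfdɪ/.
Under (C)(C)V, the unsyllabifiable consonants are /n/, /n/ (no codas are permitted; onsets may contain at most 2 consonants).
Deletion applies to /n/, /n/.

aʒtuəfdɪ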